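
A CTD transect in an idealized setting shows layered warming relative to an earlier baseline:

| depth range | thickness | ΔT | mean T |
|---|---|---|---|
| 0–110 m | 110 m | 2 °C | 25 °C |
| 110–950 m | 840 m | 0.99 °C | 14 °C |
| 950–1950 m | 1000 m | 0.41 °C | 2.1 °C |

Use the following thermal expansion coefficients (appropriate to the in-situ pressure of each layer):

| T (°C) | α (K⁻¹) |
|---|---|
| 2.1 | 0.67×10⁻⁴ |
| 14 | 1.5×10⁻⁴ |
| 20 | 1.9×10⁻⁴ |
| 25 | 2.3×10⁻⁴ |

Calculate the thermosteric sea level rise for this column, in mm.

Layer 1 at 25 °C → α = 2.3×10⁻⁴ K⁻¹
Layer 2 at 14 °C → α = 1.5×10⁻⁴ K⁻¹
Layer 3 at 2.1 °C → α = 0.67×10⁻⁴ K⁻¹
0–110 m: 110 × 2.3×10⁻⁴ × 2 = 0.05060 m
0.99 × 840 × 1.5×10⁻⁴ = 0.12474 m
0.67×10⁻⁴ × 0.41 × 1000 = 0.02747 m
Δh = 0.05060 + 0.12474 + 0.02747 = 0.20281 m

203 mm of thermosteric rise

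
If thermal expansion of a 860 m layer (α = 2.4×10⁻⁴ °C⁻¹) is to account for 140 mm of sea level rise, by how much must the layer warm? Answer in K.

0.678 K

ΔT = Δh/(αH) = 0.14 / (2.4×10⁻⁴ × 860) ≈ 0.6783 K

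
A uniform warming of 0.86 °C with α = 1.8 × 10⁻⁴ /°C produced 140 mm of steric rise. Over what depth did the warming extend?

900 m

H = Δh/(αΔT) = 0.14 / (1.8×10⁻⁴ × 0.86) ≈ 904.4 m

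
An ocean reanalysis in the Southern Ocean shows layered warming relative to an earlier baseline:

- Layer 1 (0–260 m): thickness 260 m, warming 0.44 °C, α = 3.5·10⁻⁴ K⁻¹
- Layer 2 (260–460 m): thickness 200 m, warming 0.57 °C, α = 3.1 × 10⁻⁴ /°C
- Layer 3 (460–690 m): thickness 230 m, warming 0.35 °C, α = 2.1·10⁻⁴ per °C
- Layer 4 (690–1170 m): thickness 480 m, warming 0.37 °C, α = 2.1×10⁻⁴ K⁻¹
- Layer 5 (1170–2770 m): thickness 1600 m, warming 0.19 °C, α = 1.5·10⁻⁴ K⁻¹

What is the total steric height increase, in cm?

about 17.5 cm

Layer 1: 0.44 × 260 × 3.5×10⁻⁴ = 0.04004 m
3.1×10⁻⁴ × 200 × 0.57 = 0.03534 m
230 × 0.35 × 2.1×10⁻⁴ = 0.016905 m
Layer 4: 480 × 0.37 × 2.1×10⁻⁴ = 0.037296 m
Layer 5: 1.5×10⁻⁴ × 1600 × 0.19 = 0.04560 m
Δh = 0.04004 + 0.03534 + 0.016905 + 0.037296 + 0.04560 = 0.175181 m ≈ 17.5 cm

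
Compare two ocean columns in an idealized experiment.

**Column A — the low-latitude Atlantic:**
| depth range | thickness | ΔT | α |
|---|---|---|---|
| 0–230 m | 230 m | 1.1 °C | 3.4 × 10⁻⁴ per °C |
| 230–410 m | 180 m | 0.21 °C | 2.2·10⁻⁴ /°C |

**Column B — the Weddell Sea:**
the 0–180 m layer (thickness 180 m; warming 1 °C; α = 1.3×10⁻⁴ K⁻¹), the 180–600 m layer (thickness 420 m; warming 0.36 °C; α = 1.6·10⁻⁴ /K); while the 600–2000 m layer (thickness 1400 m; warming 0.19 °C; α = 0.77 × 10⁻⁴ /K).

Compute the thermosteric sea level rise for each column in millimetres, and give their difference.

A: 94.3 mm; B: 68.1 mm; difference 26.3 mm

A Layer 1: 3.4×10⁻⁴ × 230 × 1.1 = 0.08602 m
A 180 × 2.2×10⁻⁴ × 0.21 = 0.008316 m
A total: 0.094336 m
B 1.3×10⁻⁴ × 180 × 1 = 0.02340 m
B 180–600 m: 420 × 1.6×10⁻⁴ × 0.36 = 0.024192 m
B Layer 3: 1400 × 0.77×10⁻⁴ × 0.19 = 0.020482 m
B total: 0.068074 m
Difference: 0.094336 − 0.068074 = 0.026262 m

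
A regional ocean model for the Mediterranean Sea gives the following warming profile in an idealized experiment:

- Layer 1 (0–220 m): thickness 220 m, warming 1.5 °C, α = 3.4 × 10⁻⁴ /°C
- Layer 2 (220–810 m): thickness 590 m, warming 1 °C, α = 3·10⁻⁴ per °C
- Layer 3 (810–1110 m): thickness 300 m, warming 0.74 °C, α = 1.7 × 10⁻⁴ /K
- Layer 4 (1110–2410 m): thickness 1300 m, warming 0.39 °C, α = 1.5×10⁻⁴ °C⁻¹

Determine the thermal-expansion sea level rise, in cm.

40.3 cm

Layer 1: 3.4×10⁻⁴ × 220 × 1.5 = 0.11220 m
590 × 3×10⁻⁴ × 1 = 0.17700 m
810–1110 m: 300 × 0.74 × 1.7×10⁻⁴ = 0.03774 m
1.5×10⁻⁴ × 0.39 × 1300 = 0.07605 m
Δh = 0.11220 + 0.17700 + 0.03774 + 0.07605 = 0.40299 m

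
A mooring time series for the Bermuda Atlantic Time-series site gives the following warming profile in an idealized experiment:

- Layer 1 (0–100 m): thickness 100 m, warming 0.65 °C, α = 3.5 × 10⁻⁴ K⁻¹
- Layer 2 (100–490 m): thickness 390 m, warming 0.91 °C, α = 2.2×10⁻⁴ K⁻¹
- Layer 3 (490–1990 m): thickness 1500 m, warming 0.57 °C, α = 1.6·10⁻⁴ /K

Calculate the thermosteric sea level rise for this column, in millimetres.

Δh ≈ 238 mm

3.5×10⁻⁴ × 0.65 × 100 = 0.02275 m
100–490 m: 2.2×10⁻⁴ × 390 × 0.91 = 0.078078 m
490–1990 m: 0.57 × 1500 × 1.6×10⁻⁴ = 0.13680 m
Δh = 0.02275 + 0.078078 + 0.13680 = 0.237628 m ≈ 238 mm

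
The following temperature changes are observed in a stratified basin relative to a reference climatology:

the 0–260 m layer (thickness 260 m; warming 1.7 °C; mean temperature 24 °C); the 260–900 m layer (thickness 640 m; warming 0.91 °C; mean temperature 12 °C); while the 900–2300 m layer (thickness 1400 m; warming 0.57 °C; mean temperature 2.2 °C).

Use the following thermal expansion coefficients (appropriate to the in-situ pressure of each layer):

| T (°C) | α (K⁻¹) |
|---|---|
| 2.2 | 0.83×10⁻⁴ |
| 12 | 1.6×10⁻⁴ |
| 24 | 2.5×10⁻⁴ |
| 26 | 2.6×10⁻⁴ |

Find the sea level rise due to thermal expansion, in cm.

Layer 1 at 24 °C → α = 2.5×10⁻⁴ K⁻¹
Layer 2 at 12 °C → α = 1.6×10⁻⁴ K⁻¹
Layer 3 at 2.2 °C → α = 0.83×10⁻⁴ K⁻¹
Layer 1: 260 × 1.7 × 2.5×10⁻⁴ = 0.11050 m
640 × 0.91 × 1.6×10⁻⁴ = 0.093184 m
0.57 × 0.83×10⁻⁴ × 1400 = 0.066234 m
Δh = 0.11050 + 0.093184 + 0.066234 = 0.269918 m

27.0 cm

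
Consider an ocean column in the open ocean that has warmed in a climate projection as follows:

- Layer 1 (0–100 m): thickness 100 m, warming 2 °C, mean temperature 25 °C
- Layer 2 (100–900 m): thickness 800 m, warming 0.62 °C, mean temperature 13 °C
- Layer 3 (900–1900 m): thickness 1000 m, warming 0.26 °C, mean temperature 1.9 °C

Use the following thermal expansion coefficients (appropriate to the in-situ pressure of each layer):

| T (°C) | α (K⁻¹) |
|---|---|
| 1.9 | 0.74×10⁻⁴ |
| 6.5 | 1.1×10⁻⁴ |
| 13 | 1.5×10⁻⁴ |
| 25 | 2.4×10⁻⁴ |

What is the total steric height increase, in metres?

Layer 1 at 25 °C → α = 2.4×10⁻⁴ K⁻¹
Layer 2 at 13 °C → α = 1.5×10⁻⁴ K⁻¹
Layer 3 at 1.9 °C → α = 0.74×10⁻⁴ K⁻¹
100 × 2 × 2.4×10⁻⁴ = 0.04800 m
0.62 × 1.5×10⁻⁴ × 800 = 0.07440 m
900–1900 m: 1000 × 0.74×10⁻⁴ × 0.26 = 0.01924 m
Δh = 0.04800 + 0.07440 + 0.01924 = 0.14164 m

0.142 m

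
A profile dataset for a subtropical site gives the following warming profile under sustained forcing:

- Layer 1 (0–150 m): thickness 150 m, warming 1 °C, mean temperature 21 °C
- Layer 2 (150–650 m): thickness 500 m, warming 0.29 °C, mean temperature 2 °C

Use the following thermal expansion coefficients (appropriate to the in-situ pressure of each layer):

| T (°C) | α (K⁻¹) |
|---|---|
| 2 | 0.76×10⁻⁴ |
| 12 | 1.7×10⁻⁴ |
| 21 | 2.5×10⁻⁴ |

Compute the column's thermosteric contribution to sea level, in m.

Δh ≈ 0.0485 m

Layer 1 at 21 °C → α = 2.5×10⁻⁴ K⁻¹
Layer 2 at 2 °C → α = 0.76×10⁻⁴ K⁻¹
150 × 2.5×10⁻⁴ × 1 = 0.03750 m
Layer 2: 0.29 × 500 × 0.76×10⁻⁴ = 0.01102 m
Δh = 0.03750 + 0.01102 = 0.04852 m ≈ 0.0485 m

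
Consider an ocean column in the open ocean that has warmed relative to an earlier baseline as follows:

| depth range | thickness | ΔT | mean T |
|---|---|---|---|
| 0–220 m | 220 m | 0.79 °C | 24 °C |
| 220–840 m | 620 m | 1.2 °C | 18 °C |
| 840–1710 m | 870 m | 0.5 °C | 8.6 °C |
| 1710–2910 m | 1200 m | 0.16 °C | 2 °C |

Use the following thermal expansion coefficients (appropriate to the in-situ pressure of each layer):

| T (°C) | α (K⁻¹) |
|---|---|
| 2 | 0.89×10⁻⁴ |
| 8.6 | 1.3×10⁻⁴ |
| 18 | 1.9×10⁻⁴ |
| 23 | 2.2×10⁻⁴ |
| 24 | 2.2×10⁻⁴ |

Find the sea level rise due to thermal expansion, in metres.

0.253 m

Layer 1 at 24 °C → α = 2.2×10⁻⁴ K⁻¹
Layer 2 at 18 °C → α = 1.9×10⁻⁴ K⁻¹
Layer 3 at 8.6 °C → α = 1.3×10⁻⁴ K⁻¹
Layer 4 at 2 °C → α = 0.89×10⁻⁴ K⁻¹
0.79 × 2.2×10⁻⁴ × 220 = 0.038236 m
Layer 2: 1.2 × 1.9×10⁻⁴ × 620 = 0.14136 m
840–1710 m: 870 × 1.3×10⁻⁴ × 0.5 = 0.05655 m
0.16 × 0.89×10⁻⁴ × 1200 = 0.017088 m
Δh = 0.038236 + 0.14136 + 0.05655 + 0.017088 = 0.253234 m ≈ 0.253 m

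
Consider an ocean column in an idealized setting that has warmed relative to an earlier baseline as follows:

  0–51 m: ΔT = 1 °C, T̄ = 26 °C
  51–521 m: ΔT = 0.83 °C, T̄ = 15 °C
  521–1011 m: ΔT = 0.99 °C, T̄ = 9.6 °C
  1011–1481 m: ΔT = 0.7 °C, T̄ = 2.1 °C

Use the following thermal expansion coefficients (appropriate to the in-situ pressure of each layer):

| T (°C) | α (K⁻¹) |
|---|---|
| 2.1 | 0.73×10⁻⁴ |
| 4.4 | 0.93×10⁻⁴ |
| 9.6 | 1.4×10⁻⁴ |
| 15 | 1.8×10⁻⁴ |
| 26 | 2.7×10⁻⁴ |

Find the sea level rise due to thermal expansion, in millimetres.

176 mm

Layer 1 at 26 °C → α = 2.7×10⁻⁴ K⁻¹
Layer 2 at 15 °C → α = 1.8×10⁻⁴ K⁻¹
Layer 3 at 9.6 °C → α = 1.4×10⁻⁴ K⁻¹
Layer 4 at 2.1 °C → α = 0.73×10⁻⁴ K⁻¹
0–51 m: 2.7×10⁻⁴ × 51 × 1 = 0.01377 m
Layer 2: 470 × 0.83 × 1.8×10⁻⁴ = 0.070218 m
521–1011 m: 0.99 × 490 × 1.4×10⁻⁴ = 0.067914 m
0.73×10⁻⁴ × 0.7 × 470 = 0.024017 m
Δh = 0.01377 + 0.070218 + 0.067914 + 0.024017 = 0.175919 m ≈ 176 mm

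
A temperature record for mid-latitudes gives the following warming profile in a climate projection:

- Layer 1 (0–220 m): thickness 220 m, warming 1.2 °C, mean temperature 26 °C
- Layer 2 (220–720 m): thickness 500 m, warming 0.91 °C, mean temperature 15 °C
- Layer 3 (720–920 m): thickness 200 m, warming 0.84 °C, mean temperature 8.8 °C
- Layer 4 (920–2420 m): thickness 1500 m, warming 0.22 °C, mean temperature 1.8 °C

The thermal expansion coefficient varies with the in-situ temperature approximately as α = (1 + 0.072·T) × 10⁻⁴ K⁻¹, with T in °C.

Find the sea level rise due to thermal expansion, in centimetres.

23.5 cm

Layer 1: α = (1 + 0.072×26)×10⁻⁴ = 2.872×10⁻⁴ K⁻¹
Layer 2: α = (1 + 0.072×15)×10⁻⁴ = 2.08×10⁻⁴ K⁻¹
Layer 3: α = (1 + 0.072×8.8)×10⁻⁴ = 1.6336×10⁻⁴ K⁻¹
Layer 4: α = (1 + 0.072×1.8)×10⁻⁴ = 1.1296×10⁻⁴ K⁻¹
Layer 1: 220 × 2.872×10⁻⁴ × 1.2 = 0.0758208 m
220–720 m: 0.91 × 2.08×10⁻⁴ × 500 = 0.09464 m
0.84 × 1.6336×10⁻⁴ × 200 = 0.02744448 m
0.22 × 1.1296×10⁻⁴ × 1500 = 0.0372768 m
Δh = 0.0758208 + 0.09464 + 0.02744448 + 0.0372768 = 0.23518208 m ≈ 23.5 cm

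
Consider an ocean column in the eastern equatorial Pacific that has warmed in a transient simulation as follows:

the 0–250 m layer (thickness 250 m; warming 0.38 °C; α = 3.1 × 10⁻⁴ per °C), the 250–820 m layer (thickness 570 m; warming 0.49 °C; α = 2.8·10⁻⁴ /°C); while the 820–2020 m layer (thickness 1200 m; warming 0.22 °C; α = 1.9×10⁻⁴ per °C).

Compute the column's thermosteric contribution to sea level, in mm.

Δh ≈ 160 mm

Layer 1: 0.38 × 250 × 3.1×10⁻⁴ = 0.02945 m
570 × 0.49 × 2.8×10⁻⁴ = 0.078204 m
Layer 3: 1.9×10⁻⁴ × 0.22 × 1200 = 0.05016 m
Δh = 0.02945 + 0.078204 + 0.05016 = 0.157814 m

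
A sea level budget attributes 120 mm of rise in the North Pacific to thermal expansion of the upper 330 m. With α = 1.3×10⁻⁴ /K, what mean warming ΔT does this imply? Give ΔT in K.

2.8 K

ΔT = Δh/(αH) = 0.12 / (1.3×10⁻⁴ × 330) ≈ 2.797 K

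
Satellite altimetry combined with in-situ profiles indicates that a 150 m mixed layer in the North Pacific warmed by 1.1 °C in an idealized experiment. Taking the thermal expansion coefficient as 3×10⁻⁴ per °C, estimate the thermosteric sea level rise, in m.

0.050 m of thermosteric rise

Δh = αΔT·H = 3×10⁻⁴ × 1.1 × 150 = 0.04950 m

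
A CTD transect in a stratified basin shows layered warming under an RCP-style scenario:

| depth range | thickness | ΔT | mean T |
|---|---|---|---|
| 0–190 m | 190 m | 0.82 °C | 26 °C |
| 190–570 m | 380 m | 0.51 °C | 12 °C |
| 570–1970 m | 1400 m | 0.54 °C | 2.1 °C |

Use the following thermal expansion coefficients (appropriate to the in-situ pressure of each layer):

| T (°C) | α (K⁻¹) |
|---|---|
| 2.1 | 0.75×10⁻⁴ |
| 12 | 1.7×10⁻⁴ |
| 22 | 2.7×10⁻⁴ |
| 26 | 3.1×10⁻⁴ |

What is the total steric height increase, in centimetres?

Δh = 14 cm

Layer 1 at 26 °C → α = 3.1×10⁻⁴ K⁻¹
Layer 2 at 12 °C → α = 1.7×10⁻⁴ K⁻¹
Layer 3 at 2.1 °C → α = 0.75×10⁻⁴ K⁻¹
0–190 m: 0.82 × 3.1×10⁻⁴ × 190 = 0.048298 m
0.51 × 380 × 1.7×10⁻⁴ = 0.032946 m
0.75×10⁻⁴ × 1400 × 0.54 = 0.05670 m
Δh = 0.048298 + 0.032946 + 0.05670 = 0.137944 m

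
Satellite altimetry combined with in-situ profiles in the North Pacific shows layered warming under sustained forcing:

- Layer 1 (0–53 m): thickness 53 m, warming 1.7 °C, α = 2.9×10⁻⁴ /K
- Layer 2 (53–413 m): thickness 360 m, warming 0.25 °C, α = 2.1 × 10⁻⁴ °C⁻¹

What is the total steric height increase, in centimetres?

0–53 m: 2.9×10⁻⁴ × 1.7 × 53 = 0.026129 m
53–413 m: 360 × 2.1×10⁻⁴ × 0.25 = 0.01890 m
Δh = 0.026129 + 0.01890 = 0.045029 m

Δh = 4.5 cm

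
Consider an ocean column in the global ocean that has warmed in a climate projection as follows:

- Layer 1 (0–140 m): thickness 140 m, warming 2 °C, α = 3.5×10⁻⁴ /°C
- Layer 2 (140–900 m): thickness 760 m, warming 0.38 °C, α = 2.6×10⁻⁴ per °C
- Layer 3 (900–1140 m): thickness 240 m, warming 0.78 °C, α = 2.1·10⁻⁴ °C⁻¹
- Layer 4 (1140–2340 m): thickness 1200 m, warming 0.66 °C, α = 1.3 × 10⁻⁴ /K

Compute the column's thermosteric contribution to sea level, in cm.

Δh = 31.5 cm

0–140 m: 3.5×10⁻⁴ × 140 × 2 = 0.09800 m
140–900 m: 2.6×10⁻⁴ × 0.38 × 760 = 0.075088 m
Layer 3: 2.1×10⁻⁴ × 0.78 × 240 = 0.039312 m
1140–2340 m: 0.66 × 1200 × 1.3×10⁻⁴ = 0.10296 m
Δh = 0.09800 + 0.075088 + 0.039312 + 0.10296 = 0.31536 m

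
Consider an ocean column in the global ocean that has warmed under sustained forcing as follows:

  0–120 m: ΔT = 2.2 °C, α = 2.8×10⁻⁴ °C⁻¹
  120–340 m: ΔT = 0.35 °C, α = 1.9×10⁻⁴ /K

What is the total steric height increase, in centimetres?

Δh = 8.9 cm

2.2 × 120 × 2.8×10⁻⁴ = 0.07392 m
220 × 1.9×10⁻⁴ × 0.35 = 0.01463 m
Δh = 0.07392 + 0.01463 = 0.08855 m ≈ 8.9 cm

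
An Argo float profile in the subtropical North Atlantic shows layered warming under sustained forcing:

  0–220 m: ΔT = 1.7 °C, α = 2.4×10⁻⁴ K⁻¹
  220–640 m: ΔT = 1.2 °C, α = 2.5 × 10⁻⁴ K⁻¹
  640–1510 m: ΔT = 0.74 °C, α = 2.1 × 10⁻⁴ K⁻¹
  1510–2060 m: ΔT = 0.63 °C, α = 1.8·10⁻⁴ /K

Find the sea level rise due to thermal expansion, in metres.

0.413 m of thermosteric rise

Layer 1: 2.4×10⁻⁴ × 220 × 1.7 = 0.08976 m
1.2 × 420 × 2.5×10⁻⁴ = 0.12600 m
640–1510 m: 0.74 × 870 × 2.1×10⁻⁴ = 0.135198 m
0.63 × 550 × 1.8×10⁻⁴ = 0.06237 m
Δh = 0.08976 + 0.12600 + 0.135198 + 0.06237 = 0.413328 m ≈ 0.413 m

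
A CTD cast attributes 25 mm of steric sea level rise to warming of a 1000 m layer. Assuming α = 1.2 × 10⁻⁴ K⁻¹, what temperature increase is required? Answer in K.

0.21 K

ΔT = Δh/(αH) = 0.025 / (1.2×10⁻⁴ × 1000) ≈ 0.2083 K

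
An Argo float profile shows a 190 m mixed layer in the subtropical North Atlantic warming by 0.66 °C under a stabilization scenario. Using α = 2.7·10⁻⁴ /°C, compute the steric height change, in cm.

Δh = αΔT·H = 2.7×10⁻⁴ × 0.66 × 190 = 0.033858 m

Δh = 3.39 cm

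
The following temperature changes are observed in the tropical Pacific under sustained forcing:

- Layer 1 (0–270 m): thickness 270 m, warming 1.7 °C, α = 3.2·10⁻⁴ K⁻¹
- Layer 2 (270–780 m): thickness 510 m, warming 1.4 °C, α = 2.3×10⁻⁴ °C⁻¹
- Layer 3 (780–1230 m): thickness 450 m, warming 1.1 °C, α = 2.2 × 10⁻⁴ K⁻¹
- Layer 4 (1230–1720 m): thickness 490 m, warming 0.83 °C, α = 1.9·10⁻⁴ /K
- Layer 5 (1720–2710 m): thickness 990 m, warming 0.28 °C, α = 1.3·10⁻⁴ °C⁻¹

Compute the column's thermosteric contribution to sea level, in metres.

270 × 3.2×10⁻⁴ × 1.7 = 0.14688 m
270–780 m: 2.3×10⁻⁴ × 510 × 1.4 = 0.16422 m
1.1 × 450 × 2.2×10⁻⁴ = 0.10890 m
1230–1720 m: 490 × 0.83 × 1.9×10⁻⁴ = 0.077273 m
1.3×10⁻⁴ × 990 × 0.28 = 0.036036 m
Δh = 0.14688 + 0.16422 + 0.10890 + 0.077273 + 0.036036 = 0.533309 m ≈ 0.53 m

0.53 m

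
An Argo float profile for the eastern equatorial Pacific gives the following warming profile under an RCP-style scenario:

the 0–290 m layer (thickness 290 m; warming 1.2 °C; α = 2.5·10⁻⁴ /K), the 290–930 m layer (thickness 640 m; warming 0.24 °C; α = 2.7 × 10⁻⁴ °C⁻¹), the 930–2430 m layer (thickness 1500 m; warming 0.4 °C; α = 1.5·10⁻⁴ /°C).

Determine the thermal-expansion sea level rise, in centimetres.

0–290 m: 2.5×10⁻⁴ × 1.2 × 290 = 0.08700 m
290–930 m: 2.7×10⁻⁴ × 640 × 0.24 = 0.041472 m
1.5×10⁻⁴ × 0.4 × 1500 = 0.09000 m
Δh = 0.08700 + 0.041472 + 0.09000 = 0.218472 m

about 21.8 cm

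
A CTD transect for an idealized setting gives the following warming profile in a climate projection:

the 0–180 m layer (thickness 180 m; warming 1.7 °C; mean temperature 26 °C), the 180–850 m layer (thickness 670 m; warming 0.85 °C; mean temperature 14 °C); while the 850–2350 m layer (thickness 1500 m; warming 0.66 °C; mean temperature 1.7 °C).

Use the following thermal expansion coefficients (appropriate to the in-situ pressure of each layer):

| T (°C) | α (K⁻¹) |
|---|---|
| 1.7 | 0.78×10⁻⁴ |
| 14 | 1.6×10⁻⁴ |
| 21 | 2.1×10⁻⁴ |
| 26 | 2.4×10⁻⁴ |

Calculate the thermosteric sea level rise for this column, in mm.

Δh = 240 mm

Layer 1 at 26 °C → α = 2.4×10⁻⁴ K⁻¹
Layer 2 at 14 °C → α = 1.6×10⁻⁴ K⁻¹
Layer 3 at 1.7 °C → α = 0.78×10⁻⁴ K⁻¹
2.4×10⁻⁴ × 180 × 1.7 = 0.07344 m
180–850 m: 0.85 × 670 × 1.6×10⁻⁴ = 0.09112 m
1500 × 0.78×10⁻⁴ × 0.66 = 0.07722 m
Δh = 0.07344 + 0.09112 + 0.07722 = 0.24178 m ≈ 240 mm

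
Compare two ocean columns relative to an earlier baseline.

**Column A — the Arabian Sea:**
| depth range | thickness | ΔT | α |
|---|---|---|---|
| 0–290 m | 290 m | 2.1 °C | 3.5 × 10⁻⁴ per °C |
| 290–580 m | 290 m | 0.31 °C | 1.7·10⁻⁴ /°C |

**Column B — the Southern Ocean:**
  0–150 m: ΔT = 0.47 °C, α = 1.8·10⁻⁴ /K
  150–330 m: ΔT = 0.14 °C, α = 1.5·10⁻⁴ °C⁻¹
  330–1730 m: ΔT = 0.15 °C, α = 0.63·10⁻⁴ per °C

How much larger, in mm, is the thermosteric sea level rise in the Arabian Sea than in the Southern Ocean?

A 0–290 m: 3.5×10⁻⁴ × 2.1 × 290 = 0.21315 m
A 290–580 m: 0.31 × 290 × 1.7×10⁻⁴ = 0.015283 m
A total: 0.228433 m
B Layer 1: 0.47 × 1.8×10⁻⁴ × 150 = 0.01269 m
B 150–330 m: 180 × 0.14 × 1.5×10⁻⁴ = 0.00378 m
B Layer 3: 0.63×10⁻⁴ × 0.15 × 1400 = 0.01323 m
B total: 0.02970 m
Difference: 0.228433 − 0.02970 = 0.198733 m

200 mm larger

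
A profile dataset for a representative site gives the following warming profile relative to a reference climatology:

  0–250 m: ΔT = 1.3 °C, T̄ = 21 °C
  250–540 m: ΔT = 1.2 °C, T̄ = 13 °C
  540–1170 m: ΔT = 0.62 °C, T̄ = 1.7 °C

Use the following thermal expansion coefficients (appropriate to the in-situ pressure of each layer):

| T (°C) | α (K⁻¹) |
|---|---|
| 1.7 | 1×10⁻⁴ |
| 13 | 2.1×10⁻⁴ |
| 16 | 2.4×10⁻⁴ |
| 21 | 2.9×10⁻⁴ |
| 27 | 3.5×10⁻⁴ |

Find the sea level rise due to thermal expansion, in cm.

21 cm

Layer 1 at 21 °C → α = 2.9×10⁻⁴ K⁻¹
Layer 2 at 13 °C → α = 2.1×10⁻⁴ K⁻¹
Layer 3 at 1.7 °C → α = 1×10⁻⁴ K⁻¹
Layer 1: 250 × 2.9×10⁻⁴ × 1.3 = 0.09425 m
290 × 1.2 × 2.1×10⁻⁴ = 0.07308 m
540–1170 m: 0.62 × 630 × 1×10⁻⁴ = 0.03906 m
Δh = 0.09425 + 0.07308 + 0.03906 = 0.20639 m ≈ 21 cm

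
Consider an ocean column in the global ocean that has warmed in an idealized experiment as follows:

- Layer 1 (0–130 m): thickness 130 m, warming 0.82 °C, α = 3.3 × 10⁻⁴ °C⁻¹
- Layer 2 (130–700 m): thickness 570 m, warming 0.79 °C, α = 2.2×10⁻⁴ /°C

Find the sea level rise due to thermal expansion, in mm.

130 mm

130 × 0.82 × 3.3×10⁻⁴ = 0.035178 m
130–700 m: 570 × 0.79 × 2.2×10⁻⁴ = 0.099066 m
Δh = 0.035178 + 0.099066 = 0.134244 m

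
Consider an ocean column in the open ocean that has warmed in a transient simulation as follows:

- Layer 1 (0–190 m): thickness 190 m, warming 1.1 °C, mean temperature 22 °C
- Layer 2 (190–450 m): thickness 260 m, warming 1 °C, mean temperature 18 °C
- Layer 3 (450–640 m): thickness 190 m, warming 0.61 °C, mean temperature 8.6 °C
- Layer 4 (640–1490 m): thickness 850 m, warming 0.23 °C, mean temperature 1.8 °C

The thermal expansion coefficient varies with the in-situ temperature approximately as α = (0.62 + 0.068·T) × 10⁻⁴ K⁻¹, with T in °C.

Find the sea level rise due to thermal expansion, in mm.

120 mm of thermosteric rise

Layer 1: α = (0.62 + 0.068×22)×10⁻⁴ = 2.116×10⁻⁴ K⁻¹
Layer 2: α = (0.62 + 0.068×18)×10⁻⁴ = 1.844×10⁻⁴ K⁻¹
Layer 3: α = (0.62 + 0.068×8.6)×10⁻⁴ = 1.2048×10⁻⁴ K⁻¹
Layer 4: α = (0.62 + 0.068×1.8)×10⁻⁴ = 0.7424×10⁻⁴ K⁻¹
Layer 1: 190 × 1.1 × 2.116×10⁻⁴ = 0.0442244 m
190–450 m: 1 × 1.844×10⁻⁴ × 260 = 0.047944 m
450–640 m: 1.2048×10⁻⁴ × 0.61 × 190 = 0.013963632 m
640–1490 m: 0.7424×10⁻⁴ × 0.23 × 850 = 0.01451392 m
Δh = 0.0442244 + 0.047944 + 0.013963632 + 0.01451392 = 0.120645952 m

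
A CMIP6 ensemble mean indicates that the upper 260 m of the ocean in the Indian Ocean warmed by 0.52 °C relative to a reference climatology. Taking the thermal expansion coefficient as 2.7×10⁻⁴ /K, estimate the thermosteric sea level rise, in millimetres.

Δh = αΔT·H = 2.7×10⁻⁴ × 0.52 × 260 = 0.036504 m

Δh ≈ 36.5 mm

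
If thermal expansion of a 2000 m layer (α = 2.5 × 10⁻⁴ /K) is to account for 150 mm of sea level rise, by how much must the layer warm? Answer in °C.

0.300 °C

ΔT = Δh/(αH) = 0.15 / (2.5×10⁻⁴ × 2000) = 0.3000 °C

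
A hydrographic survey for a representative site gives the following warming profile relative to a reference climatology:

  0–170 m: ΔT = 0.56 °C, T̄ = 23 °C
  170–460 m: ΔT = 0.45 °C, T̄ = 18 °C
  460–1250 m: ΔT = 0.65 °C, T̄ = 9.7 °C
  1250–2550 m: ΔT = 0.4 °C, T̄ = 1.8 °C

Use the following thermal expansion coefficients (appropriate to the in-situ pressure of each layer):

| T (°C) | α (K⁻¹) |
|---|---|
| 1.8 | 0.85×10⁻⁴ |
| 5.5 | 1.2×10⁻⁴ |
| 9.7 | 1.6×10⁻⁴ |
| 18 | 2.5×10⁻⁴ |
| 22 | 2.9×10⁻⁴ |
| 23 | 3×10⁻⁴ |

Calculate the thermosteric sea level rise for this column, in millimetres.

Layer 1 at 23 °C → α = 3×10⁻⁴ K⁻¹
Layer 2 at 18 °C → α = 2.5×10⁻⁴ K⁻¹
Layer 3 at 9.7 °C → α = 1.6×10⁻⁴ K⁻¹
Layer 4 at 1.8 °C → α = 0.85×10⁻⁴ K⁻¹
170 × 0.56 × 3×10⁻⁴ = 0.02856 m
Layer 2: 2.5×10⁻⁴ × 0.45 × 290 = 0.032625 m
Layer 3: 0.65 × 790 × 1.6×10⁻⁴ = 0.08216 m
1250–2550 m: 0.85×10⁻⁴ × 0.4 × 1300 = 0.04420 m
Δh = 0.02856 + 0.032625 + 0.08216 + 0.04420 = 0.187545 m ≈ 188 mm

188 mm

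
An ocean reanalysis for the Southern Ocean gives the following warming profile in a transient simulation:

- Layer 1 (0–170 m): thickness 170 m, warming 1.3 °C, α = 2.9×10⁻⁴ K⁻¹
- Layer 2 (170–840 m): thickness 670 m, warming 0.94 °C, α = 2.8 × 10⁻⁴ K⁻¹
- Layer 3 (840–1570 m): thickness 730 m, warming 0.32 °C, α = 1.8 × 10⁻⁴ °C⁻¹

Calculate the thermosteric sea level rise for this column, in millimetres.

Layer 1: 170 × 1.3 × 2.9×10⁻⁴ = 0.06409 m
170–840 m: 2.8×10⁻⁴ × 0.94 × 670 = 0.176344 m
1.8×10⁻⁴ × 730 × 0.32 = 0.042048 m
Δh = 0.06409 + 0.176344 + 0.042048 = 0.282482 m ≈ 282 mm

about 282 mm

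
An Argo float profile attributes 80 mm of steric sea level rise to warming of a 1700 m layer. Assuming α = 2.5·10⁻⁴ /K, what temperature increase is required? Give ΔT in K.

0.188 K

ΔT = Δh/(αH) = 0.08 / (2.5×10⁻⁴ × 1700) ≈ 0.1882 K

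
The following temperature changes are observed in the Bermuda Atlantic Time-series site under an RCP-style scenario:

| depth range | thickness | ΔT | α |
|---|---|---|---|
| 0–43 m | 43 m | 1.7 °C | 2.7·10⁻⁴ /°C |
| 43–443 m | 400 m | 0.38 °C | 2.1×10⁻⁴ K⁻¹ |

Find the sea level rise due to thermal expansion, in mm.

Δh ≈ 51.7 mm

1.7 × 43 × 2.7×10⁻⁴ = 0.019737 m
400 × 2.1×10⁻⁴ × 0.38 = 0.03192 m
Δh = 0.019737 + 0.03192 = 0.051657 m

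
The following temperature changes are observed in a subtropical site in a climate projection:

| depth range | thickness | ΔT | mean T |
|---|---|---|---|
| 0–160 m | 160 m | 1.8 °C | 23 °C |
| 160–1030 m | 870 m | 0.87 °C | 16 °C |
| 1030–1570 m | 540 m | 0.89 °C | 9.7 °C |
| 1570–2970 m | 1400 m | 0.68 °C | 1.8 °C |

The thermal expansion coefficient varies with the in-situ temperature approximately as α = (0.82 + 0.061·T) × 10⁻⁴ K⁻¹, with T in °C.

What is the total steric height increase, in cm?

35.6 cm

Layer 1: α = (0.82 + 0.061×23)×10⁻⁴ = 2.223×10⁻⁴ K⁻¹
Layer 2: α = (0.82 + 0.061×16)×10⁻⁴ = 1.796×10⁻⁴ K⁻¹
Layer 3: α = (0.82 + 0.061×9.7)×10⁻⁴ = 1.4117×10⁻⁴ K⁻¹
Layer 4: α = (0.82 + 0.061×1.8)×10⁻⁴ = 0.9298×10⁻⁴ K⁻¹
Layer 1: 2.223×10⁻⁴ × 1.8 × 160 = 0.0640224 m
870 × 1.796×10⁻⁴ × 0.87 = 0.13593924 m
1030–1570 m: 540 × 0.89 × 1.4117×10⁻⁴ = 0.067846302 m
1570–2970 m: 0.68 × 1400 × 0.9298×10⁻⁴ = 0.08851696 m
Δh = 0.0640224 + 0.13593924 + 0.067846302 + 0.08851696 = 0.356324902 m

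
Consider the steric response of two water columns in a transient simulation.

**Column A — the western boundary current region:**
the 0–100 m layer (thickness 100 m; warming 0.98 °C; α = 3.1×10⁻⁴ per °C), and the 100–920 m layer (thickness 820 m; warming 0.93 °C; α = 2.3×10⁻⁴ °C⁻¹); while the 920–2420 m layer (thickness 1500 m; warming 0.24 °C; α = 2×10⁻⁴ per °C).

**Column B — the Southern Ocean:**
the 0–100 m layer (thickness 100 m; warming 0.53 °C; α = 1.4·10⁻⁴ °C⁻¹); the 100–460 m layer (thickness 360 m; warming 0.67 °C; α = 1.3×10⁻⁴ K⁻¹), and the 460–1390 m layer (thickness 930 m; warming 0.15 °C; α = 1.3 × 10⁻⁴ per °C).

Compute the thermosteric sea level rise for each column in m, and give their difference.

A: 0.28 m; B: 0.057 m; difference 0.22 m

A Layer 1: 3.1×10⁻⁴ × 100 × 0.98 = 0.03038 m
A 100–920 m: 0.93 × 2.3×10⁻⁴ × 820 = 0.175398 m
A Layer 3: 1500 × 0.24 × 2×10⁻⁴ = 0.07200 m
A total: 0.277778 m
B 0–100 m: 100 × 1.4×10⁻⁴ × 0.53 = 0.00742 m
B 1.3×10⁻⁴ × 360 × 0.67 = 0.031356 m
B Layer 3: 930 × 0.15 × 1.3×10⁻⁴ = 0.018135 m
B total: 0.056911 m
Difference: 0.277778 − 0.056911 = 0.220867 m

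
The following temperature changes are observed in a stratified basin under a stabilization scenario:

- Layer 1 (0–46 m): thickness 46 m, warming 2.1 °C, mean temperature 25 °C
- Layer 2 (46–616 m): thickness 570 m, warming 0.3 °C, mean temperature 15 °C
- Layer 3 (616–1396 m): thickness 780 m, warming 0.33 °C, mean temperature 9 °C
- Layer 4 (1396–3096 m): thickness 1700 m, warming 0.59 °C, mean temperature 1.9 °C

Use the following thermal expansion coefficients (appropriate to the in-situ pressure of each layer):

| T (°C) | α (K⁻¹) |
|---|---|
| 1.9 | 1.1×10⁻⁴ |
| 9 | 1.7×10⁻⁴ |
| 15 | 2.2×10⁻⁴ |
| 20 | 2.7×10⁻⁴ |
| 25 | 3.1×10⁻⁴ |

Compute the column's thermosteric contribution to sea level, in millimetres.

Layer 1 at 25 °C → α = 3.1×10⁻⁴ K⁻¹
Layer 2 at 15 °C → α = 2.2×10⁻⁴ K⁻¹
Layer 3 at 9 °C → α = 1.7×10⁻⁴ K⁻¹
Layer 4 at 1.9 °C → α = 1.1×10⁻⁴ K⁻¹
Layer 1: 3.1×10⁻⁴ × 2.1 × 46 = 0.029946 m
0.3 × 570 × 2.2×10⁻⁴ = 0.03762 m
780 × 1.7×10⁻⁴ × 0.33 = 0.043758 m
Layer 4: 1700 × 0.59 × 1.1×10⁻⁴ = 0.11033 m
Δh = 0.029946 + 0.03762 + 0.043758 + 0.11033 = 0.221654 m

Δh ≈ 222 mm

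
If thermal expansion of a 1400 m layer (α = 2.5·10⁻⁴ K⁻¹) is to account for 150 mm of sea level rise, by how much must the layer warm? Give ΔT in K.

ΔT ≈ 0.429 K

ΔT = Δh/(αH) = 0.15 / (2.5×10⁻⁴ × 1400) ≈ 0.4286 K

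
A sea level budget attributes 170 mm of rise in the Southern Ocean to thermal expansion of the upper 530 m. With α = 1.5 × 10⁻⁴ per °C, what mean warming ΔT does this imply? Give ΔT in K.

ΔT ≈ 2.1 K

ΔT = Δh/(αH) = 0.17 / (1.5×10⁻⁴ × 530) ≈ 2.138 K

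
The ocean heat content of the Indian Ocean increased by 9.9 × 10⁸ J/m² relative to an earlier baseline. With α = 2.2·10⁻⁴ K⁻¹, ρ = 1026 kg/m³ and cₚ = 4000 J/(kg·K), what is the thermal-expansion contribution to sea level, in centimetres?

5.31 cm of thermosteric rise

Δh = αQ/(ρcₚ) = 2.2×10⁻⁴ × 9.9×10⁸ / (1026 × 4000) ≈ 0.05307 m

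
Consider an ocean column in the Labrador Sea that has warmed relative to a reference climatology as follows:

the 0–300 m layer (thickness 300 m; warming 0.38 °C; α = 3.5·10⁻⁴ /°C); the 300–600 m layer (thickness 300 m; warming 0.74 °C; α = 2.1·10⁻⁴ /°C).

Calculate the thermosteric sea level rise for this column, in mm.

87 mm

3.5×10⁻⁴ × 300 × 0.38 = 0.03990 m
Layer 2: 300 × 2.1×10⁻⁴ × 0.74 = 0.04662 m
Δh = 0.03990 + 0.04662 = 0.08652 m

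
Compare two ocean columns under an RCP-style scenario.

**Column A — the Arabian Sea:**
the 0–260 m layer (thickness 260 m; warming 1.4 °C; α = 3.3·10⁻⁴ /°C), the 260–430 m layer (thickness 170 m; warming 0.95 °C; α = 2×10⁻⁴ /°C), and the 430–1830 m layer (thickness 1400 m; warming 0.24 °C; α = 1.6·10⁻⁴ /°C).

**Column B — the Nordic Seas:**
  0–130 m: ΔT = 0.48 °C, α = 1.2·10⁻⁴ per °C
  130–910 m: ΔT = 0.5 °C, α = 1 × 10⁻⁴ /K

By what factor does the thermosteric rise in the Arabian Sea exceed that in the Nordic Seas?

A 0–260 m: 3.3×10⁻⁴ × 260 × 1.4 = 0.12012 m
A 260–430 m: 2×10⁻⁴ × 170 × 0.95 = 0.03230 m
A Layer 3: 0.24 × 1.6×10⁻⁴ × 1400 = 0.05376 m
A total: 0.20618 m
B Layer 1: 0.48 × 130 × 1.2×10⁻⁴ = 0.007488 m
B 780 × 1×10⁻⁴ × 0.5 = 0.03900 m
B total: 0.046488 m
Ratio: 0.20618 / 0.046488 ≈ 4.435

≈ 4.4×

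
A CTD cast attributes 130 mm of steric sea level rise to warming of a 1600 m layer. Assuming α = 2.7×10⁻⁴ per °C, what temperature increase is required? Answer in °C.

ΔT = Δh/(αH) = 0.13 / (2.7×10⁻⁴ × 1600) ≈ 0.3009 °C

about 0.30 °C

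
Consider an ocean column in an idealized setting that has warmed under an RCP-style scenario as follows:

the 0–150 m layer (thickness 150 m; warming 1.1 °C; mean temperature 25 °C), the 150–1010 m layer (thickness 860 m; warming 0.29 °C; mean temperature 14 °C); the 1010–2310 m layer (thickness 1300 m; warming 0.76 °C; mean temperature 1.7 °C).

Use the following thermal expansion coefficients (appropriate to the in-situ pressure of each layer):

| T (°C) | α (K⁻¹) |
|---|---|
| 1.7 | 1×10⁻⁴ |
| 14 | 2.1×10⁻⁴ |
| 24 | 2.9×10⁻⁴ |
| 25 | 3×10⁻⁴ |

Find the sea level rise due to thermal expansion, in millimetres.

Layer 1 at 25 °C → α = 3×10⁻⁴ K⁻¹
Layer 2 at 14 °C → α = 2.1×10⁻⁴ K⁻¹
Layer 3 at 1.7 °C → α = 1×10⁻⁴ K⁻¹
3×10⁻⁴ × 1.1 × 150 = 0.04950 m
150–1010 m: 2.1×10⁻⁴ × 860 × 0.29 = 0.052374 m
Layer 3: 0.76 × 1×10⁻⁴ × 1300 = 0.09880 m
Δh = 0.04950 + 0.052374 + 0.09880 = 0.200674 m

about 200 mm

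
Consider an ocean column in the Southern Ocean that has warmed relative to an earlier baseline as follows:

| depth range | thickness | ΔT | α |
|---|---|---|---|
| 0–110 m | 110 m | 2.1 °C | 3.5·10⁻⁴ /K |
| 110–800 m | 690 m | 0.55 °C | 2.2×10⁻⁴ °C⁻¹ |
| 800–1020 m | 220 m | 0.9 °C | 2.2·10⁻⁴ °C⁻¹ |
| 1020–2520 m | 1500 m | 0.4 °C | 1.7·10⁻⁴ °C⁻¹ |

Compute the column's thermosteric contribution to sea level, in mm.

310 mm

0–110 m: 2.1 × 110 × 3.5×10⁻⁴ = 0.08085 m
690 × 0.55 × 2.2×10⁻⁴ = 0.08349 m
0.9 × 2.2×10⁻⁴ × 220 = 0.04356 m
Layer 4: 0.4 × 1500 × 1.7×10⁻⁴ = 0.10200 m
Δh = 0.08085 + 0.08349 + 0.04356 + 0.10200 = 0.30990 m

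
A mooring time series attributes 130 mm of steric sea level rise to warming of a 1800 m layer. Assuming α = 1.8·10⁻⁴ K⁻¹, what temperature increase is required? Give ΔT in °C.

ΔT = Δh/(αH) = 0.13 / (1.8×10⁻⁴ × 1800) ≈ 0.4012 °C

about 0.40 °C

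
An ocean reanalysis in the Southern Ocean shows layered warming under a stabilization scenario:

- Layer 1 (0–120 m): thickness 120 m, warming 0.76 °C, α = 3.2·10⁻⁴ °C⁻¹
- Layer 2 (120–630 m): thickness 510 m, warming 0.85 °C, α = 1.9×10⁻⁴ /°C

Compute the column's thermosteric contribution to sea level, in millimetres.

112 mm

3.2×10⁻⁴ × 120 × 0.76 = 0.029184 m
Layer 2: 1.9×10⁻⁴ × 510 × 0.85 = 0.082365 m
Δh = 0.029184 + 0.082365 = 0.111549 m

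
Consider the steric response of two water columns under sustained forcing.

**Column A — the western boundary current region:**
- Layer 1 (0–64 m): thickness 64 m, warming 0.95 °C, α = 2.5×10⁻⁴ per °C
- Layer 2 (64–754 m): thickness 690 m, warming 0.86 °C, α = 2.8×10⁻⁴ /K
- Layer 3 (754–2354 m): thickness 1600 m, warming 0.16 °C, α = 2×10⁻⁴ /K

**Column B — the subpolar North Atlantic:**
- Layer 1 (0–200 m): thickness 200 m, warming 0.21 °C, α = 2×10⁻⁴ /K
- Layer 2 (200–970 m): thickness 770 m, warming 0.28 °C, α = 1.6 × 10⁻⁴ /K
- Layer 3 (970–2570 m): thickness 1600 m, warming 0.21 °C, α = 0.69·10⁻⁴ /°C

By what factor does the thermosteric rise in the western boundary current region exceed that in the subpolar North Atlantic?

a factor of 3.52

A 64 × 2.5×10⁻⁴ × 0.95 = 0.01520 m
A 64–754 m: 690 × 0.86 × 2.8×10⁻⁴ = 0.166152 m
A 754–2354 m: 0.16 × 2×10⁻⁴ × 1600 = 0.05120 m
A total: 0.232552 m
B Layer 1: 2×10⁻⁴ × 200 × 0.21 = 0.00840 m
B 200–970 m: 0.28 × 1.6×10⁻⁴ × 770 = 0.034496 m
B 1600 × 0.21 × 0.69×10⁻⁴ = 0.023184 m
B total: 0.06608 m
Ratio: 0.232552 / 0.06608 ≈ 3.519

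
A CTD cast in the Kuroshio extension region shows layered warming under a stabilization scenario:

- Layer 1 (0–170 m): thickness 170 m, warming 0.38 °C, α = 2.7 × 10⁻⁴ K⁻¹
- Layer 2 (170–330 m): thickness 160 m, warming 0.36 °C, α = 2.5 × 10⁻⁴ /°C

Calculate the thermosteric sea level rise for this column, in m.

about 0.0318 m

2.7×10⁻⁴ × 170 × 0.38 = 0.017442 m
2.5×10⁻⁴ × 0.36 × 160 = 0.01440 m
Δh = 0.017442 + 0.01440 = 0.031842 m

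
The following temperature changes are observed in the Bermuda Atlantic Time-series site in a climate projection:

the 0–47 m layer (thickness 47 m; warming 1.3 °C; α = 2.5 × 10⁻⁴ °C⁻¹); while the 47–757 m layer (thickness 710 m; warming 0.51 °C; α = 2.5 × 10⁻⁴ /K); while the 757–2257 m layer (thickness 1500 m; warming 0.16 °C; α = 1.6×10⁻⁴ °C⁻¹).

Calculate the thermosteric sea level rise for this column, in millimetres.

Δh = 144 mm

0–47 m: 2.5×10⁻⁴ × 47 × 1.3 = 0.015275 m
Layer 2: 0.51 × 2.5×10⁻⁴ × 710 = 0.090525 m
1.6×10⁻⁴ × 0.16 × 1500 = 0.03840 m
Δh = 0.015275 + 0.090525 + 0.03840 = 0.14420 m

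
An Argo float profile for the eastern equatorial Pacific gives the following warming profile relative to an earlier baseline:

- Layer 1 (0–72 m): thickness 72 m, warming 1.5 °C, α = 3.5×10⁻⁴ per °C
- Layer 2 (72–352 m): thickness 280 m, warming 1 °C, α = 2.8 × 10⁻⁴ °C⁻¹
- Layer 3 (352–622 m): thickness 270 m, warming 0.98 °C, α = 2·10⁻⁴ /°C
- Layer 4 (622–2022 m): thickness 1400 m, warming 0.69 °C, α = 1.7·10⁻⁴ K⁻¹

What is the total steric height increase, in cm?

33.3 cm

Layer 1: 3.5×10⁻⁴ × 1.5 × 72 = 0.03780 m
Layer 2: 280 × 1 × 2.8×10⁻⁴ = 0.07840 m
352–622 m: 270 × 2×10⁻⁴ × 0.98 = 0.05292 m
622–2022 m: 1.7×10⁻⁴ × 1400 × 0.69 = 0.16422 m
Δh = 0.03780 + 0.07840 + 0.05292 + 0.16422 = 0.33334 m ≈ 33.3 cm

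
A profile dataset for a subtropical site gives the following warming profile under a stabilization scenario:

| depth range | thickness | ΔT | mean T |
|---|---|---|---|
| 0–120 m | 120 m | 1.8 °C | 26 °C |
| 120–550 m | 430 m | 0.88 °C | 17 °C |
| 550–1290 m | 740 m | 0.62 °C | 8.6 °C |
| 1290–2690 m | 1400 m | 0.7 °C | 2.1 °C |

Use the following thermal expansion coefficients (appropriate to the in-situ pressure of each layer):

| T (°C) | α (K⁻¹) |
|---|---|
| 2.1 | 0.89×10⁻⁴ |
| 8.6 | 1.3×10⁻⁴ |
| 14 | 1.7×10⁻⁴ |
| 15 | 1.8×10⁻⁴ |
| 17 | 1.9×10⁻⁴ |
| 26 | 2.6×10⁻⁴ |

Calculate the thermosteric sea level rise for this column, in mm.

275 mm

Layer 1 at 26 °C → α = 2.6×10⁻⁴ K⁻¹
Layer 2 at 17 °C → α = 1.9×10⁻⁴ K⁻¹
Layer 3 at 8.6 °C → α = 1.3×10⁻⁴ K⁻¹
Layer 4 at 2.1 °C → α = 0.89×10⁻⁴ K⁻¹
Layer 1: 120 × 1.8 × 2.6×10⁻⁴ = 0.05616 m
120–550 m: 430 × 0.88 × 1.9×10⁻⁴ = 0.071896 m
Layer 3: 1.3×10⁻⁴ × 0.62 × 740 = 0.059644 m
Layer 4: 1400 × 0.7 × 0.89×10⁻⁴ = 0.08722 m
Δh = 0.05616 + 0.071896 + 0.059644 + 0.08722 = 0.27492 m ≈ 275 mm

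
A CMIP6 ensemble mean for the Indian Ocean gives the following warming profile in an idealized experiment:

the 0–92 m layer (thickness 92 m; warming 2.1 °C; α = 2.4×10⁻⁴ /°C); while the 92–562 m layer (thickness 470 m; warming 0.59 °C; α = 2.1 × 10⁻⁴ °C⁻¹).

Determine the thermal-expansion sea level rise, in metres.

0–92 m: 92 × 2.4×10⁻⁴ × 2.1 = 0.046368 m
0.59 × 470 × 2.1×10⁻⁴ = 0.058233 m
Δh = 0.046368 + 0.058233 = 0.104601 m

0.10 m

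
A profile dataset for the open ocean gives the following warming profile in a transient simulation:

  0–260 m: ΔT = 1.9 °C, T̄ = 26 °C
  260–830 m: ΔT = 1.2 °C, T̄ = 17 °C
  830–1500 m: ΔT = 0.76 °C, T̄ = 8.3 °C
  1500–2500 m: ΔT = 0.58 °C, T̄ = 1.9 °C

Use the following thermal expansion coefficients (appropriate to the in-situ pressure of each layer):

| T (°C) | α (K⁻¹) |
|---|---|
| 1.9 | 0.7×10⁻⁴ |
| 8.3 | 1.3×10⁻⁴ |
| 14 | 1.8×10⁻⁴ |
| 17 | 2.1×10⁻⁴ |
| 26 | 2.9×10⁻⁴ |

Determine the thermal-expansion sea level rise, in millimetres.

Layer 1 at 26 °C → α = 2.9×10⁻⁴ K⁻¹
Layer 2 at 17 °C → α = 2.1×10⁻⁴ K⁻¹
Layer 3 at 8.3 °C → α = 1.3×10⁻⁴ K⁻¹
Layer 4 at 1.9 °C → α = 0.7×10⁻⁴ K⁻¹
Layer 1: 260 × 2.9×10⁻⁴ × 1.9 = 0.14326 m
1.2 × 570 × 2.1×10⁻⁴ = 0.14364 m
Layer 3: 1.3×10⁻⁴ × 0.76 × 670 = 0.066196 m
1500–2500 m: 0.58 × 0.7×10⁻⁴ × 1000 = 0.04060 m
Δh = 0.14326 + 0.14364 + 0.066196 + 0.04060 = 0.393696 m ≈ 394 mm

Δh ≈ 394 mm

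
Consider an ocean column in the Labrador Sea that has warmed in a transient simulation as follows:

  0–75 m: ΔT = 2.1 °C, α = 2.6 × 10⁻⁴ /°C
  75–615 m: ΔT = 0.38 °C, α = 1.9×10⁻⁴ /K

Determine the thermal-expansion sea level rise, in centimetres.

about 8.0 cm

Layer 1: 2.1 × 2.6×10⁻⁴ × 75 = 0.04095 m
75–615 m: 0.38 × 1.9×10⁻⁴ × 540 = 0.038988 m
Δh = 0.04095 + 0.038988 = 0.079938 m ≈ 8.0 cm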